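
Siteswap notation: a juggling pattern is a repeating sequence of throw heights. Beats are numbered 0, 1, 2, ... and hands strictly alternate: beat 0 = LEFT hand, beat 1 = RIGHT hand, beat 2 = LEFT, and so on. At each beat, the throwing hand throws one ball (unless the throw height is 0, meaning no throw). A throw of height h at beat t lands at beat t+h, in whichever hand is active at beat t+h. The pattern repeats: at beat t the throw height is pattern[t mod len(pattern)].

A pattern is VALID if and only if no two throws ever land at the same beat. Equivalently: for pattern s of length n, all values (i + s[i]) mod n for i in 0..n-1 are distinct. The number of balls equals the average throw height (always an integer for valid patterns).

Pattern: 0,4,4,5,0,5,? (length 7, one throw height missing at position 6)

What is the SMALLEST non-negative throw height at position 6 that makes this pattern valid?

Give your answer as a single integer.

Answer: 3

Derivation:
i=0: (0 + 0) mod 7 = 0
i=1: (1 + 4) mod 7 = 5
i=2: (2 + 4) mod 7 = 6
i=3: (3 + 5) mod 7 = 1
i=4: (4 + 0) mod 7 = 4
i=5: (5 + 5) mod 7 = 3
i=6: s[i]=? (unknown)
Known residues: [0, 1, 3, 4, 5, 6]; need a permutation of 0..6, so missing residue r = 2
Need (6 + s) mod 7 = 2; smallest s = (2 - 6) mod 7 = 3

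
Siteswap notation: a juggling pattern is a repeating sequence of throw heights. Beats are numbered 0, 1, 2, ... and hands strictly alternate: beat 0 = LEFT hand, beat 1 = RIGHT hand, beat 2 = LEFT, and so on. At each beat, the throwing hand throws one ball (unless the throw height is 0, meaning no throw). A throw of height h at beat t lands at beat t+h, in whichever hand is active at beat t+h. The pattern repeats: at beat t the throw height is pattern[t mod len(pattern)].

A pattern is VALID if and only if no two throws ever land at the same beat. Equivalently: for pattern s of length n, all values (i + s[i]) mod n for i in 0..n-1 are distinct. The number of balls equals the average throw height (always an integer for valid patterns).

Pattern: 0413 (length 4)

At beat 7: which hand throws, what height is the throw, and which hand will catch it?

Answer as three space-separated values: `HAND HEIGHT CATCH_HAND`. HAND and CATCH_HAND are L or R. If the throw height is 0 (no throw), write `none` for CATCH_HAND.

Beat 7: 7 mod 2 = 1, so hand = R
Throw height = pattern[7 mod 4] = pattern[3] = 3
Lands at beat 7+3=10, 10 mod 2 = 0, so catch hand = L

Answer: R 3 L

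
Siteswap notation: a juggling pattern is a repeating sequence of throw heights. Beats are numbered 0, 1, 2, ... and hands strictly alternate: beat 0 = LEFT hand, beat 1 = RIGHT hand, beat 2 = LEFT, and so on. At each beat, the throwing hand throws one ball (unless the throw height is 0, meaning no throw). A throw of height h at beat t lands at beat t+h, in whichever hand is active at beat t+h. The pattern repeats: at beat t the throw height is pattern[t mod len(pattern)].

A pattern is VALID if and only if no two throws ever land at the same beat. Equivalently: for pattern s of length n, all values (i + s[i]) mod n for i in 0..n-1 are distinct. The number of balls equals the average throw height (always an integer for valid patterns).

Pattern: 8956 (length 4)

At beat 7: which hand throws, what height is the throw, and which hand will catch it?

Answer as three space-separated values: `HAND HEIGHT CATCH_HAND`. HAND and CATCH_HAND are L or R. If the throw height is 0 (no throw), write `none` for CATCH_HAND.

Beat 7: 7 mod 2 = 1, so hand = R
Throw height = pattern[7 mod 4] = pattern[3] = 6
Lands at beat 7+6=13, 13 mod 2 = 1, so catch hand = R

Answer: R 6 R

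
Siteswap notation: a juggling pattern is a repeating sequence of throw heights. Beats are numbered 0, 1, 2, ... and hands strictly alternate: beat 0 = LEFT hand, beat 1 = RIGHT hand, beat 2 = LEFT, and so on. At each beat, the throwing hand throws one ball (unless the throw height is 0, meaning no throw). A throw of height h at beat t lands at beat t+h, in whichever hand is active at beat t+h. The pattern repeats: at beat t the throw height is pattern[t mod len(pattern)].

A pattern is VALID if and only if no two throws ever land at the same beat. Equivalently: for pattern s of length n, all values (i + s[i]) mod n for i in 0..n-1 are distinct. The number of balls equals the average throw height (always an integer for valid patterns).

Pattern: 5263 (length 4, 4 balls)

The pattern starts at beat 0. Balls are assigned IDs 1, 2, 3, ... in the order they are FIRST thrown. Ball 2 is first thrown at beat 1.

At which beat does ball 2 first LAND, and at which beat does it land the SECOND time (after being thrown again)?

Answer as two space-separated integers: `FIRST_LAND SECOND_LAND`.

Beat 0 (L): throw ball1 h=5 -> lands@5:R; in-air after throw: [b1@5:R]
Beat 1 (R): throw ball2 h=2 -> lands@3:R; in-air after throw: [b2@3:R b1@5:R]
Beat 2 (L): throw ball3 h=6 -> lands@8:L; in-air after throw: [b2@3:R b1@5:R b3@8:L]
Beat 3 (R): throw ball2 h=3 -> lands@6:L; in-air after throw: [b1@5:R b2@6:L b3@8:L]
Beat 4 (L): throw ball4 h=5 -> lands@9:R; in-air after throw: [b1@5:R b2@6:L b3@8:L b4@9:R]
Beat 5 (R): throw ball1 h=2 -> lands@7:R; in-air after throw: [b2@6:L b1@7:R b3@8:L b4@9:R]
Beat 6 (L): throw ball2 h=6 -> lands@12:L; in-air after throw: [b1@7:R b3@8:L b4@9:R b2@12:L]
Ball 2: thrown@1 h=2 -> first land @3; rethrown@3 h=3 -> second land @6

Answer: 3 6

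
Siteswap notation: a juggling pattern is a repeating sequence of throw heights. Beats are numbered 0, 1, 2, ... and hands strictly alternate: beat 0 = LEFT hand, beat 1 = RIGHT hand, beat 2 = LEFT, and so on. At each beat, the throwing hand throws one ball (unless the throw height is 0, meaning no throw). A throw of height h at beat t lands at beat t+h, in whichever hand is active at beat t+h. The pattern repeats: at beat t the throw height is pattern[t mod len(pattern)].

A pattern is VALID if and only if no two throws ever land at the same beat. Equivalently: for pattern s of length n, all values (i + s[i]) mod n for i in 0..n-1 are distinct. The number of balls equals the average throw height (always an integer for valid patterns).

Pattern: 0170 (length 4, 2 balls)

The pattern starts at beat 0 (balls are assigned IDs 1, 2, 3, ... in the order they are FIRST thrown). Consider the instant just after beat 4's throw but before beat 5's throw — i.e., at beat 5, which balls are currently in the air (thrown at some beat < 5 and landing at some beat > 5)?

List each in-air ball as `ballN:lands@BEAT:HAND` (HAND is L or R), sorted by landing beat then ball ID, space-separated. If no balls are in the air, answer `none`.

Beat 1 (R): throw ball1 h=1 -> lands@2:L; in-air after throw: [b1@2:L]
Beat 2 (L): throw ball1 h=7 -> lands@9:R; in-air after throw: [b1@9:R]
Beat 5 (R): throw ball2 h=1 -> lands@6:L; in-air after throw: [b2@6:L b1@9:R]

Answer: ball1:lands@9:R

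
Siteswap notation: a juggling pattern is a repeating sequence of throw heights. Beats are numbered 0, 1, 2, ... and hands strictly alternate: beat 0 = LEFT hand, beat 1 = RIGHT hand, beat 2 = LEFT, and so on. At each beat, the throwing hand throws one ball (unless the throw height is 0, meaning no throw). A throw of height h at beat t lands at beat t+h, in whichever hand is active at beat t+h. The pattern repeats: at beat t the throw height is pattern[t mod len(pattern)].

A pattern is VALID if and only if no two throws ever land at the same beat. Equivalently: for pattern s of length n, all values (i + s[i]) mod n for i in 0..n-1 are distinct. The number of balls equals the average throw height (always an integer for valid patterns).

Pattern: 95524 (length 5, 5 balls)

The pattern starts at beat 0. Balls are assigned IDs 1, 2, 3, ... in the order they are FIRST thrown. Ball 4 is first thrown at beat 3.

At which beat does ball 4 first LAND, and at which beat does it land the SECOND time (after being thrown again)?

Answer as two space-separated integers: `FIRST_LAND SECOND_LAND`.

Beat 0 (L): throw ball1 h=9 -> lands@9:R; in-air after throw: [b1@9:R]
Beat 1 (R): throw ball2 h=5 -> lands@6:L; in-air after throw: [b2@6:L b1@9:R]
Beat 2 (L): throw ball3 h=5 -> lands@7:R; in-air after throw: [b2@6:L b3@7:R b1@9:R]
Beat 3 (R): throw ball4 h=2 -> lands@5:R; in-air after throw: [b4@5:R b2@6:L b3@7:R b1@9:R]
Beat 4 (L): throw ball5 h=4 -> lands@8:L; in-air after throw: [b4@5:R b2@6:L b3@7:R b5@8:L b1@9:R]
Beat 5 (R): throw ball4 h=9 -> lands@14:L; in-air after throw: [b2@6:L b3@7:R b5@8:L b1@9:R b4@14:L]
Beat 6 (L): throw ball2 h=5 -> lands@11:R; in-air after throw: [b3@7:R b5@8:L b1@9:R b2@11:R b4@14:L]
Beat 7 (R): throw ball3 h=5 -> lands@12:L; in-air after throw: [b5@8:L b1@9:R b2@11:R b3@12:L b4@14:L]
Beat 8 (L): throw ball5 h=2 -> lands@10:L; in-air after throw: [b1@9:R b5@10:L b2@11:R b3@12:L b4@14:L]
Beat 9 (R): throw ball1 h=4 -> lands@13:R; in-air after throw: [b5@10:L b2@11:R b3@12:L b1@13:R b4@14:L]
Beat 10 (L): throw ball5 h=9 -> lands@19:R; in-air after throw: [b2@11:R b3@12:L b1@13:R b4@14:L b5@19:R]
Beat 11 (R): throw ball2 h=5 -> lands@16:L; in-air after throw: [b3@12:L b1@13:R b4@14:L b2@16:L b5@19:R]
Beat 12 (L): throw ball3 h=5 -> lands@17:R; in-air after throw: [b1@13:R b4@14:L b2@16:L b3@17:R b5@19:R]
Beat 13 (R): throw ball1 h=2 -> lands@15:R; in-air after throw: [b4@14:L b1@15:R b2@16:L b3@17:R b5@19:R]
Beat 14 (L): throw ball4 h=4 -> lands@18:L; in-air after throw: [b1@15:R b2@16:L b3@17:R b4@18:L b5@19:R]
Ball 4: thrown@3 h=2 -> first land @5; rethrown@5 h=9 -> second land @14

Answer: 5 14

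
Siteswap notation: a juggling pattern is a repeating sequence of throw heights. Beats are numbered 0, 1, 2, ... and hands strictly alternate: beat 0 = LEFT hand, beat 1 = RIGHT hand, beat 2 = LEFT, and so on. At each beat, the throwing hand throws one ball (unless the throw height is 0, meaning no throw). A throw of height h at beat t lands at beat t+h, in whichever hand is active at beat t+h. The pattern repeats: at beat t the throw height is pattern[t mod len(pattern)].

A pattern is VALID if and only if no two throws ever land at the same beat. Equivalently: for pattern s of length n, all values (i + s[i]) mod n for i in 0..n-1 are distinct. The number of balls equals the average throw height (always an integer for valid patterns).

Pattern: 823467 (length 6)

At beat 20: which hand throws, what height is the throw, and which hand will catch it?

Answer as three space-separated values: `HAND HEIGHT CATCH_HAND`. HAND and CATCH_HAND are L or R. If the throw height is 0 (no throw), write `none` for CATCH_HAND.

Beat 20: 20 mod 2 = 0, so hand = L
Throw height = pattern[20 mod 6] = pattern[2] = 3
Lands at beat 20+3=23, 23 mod 2 = 1, so catch hand = R

Answer: L 3 R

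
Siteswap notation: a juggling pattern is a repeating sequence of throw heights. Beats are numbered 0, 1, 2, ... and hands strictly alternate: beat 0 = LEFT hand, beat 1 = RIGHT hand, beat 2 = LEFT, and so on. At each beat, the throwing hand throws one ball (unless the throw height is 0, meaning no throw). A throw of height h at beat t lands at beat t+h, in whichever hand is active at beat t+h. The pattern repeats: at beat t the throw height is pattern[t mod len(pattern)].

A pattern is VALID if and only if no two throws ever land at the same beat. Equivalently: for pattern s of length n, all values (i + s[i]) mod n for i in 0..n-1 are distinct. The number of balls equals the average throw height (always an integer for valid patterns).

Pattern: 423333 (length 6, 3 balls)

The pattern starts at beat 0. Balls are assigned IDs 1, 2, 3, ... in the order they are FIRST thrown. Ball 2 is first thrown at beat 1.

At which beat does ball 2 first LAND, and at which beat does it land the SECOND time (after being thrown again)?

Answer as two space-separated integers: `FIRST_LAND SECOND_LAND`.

Beat 0 (L): throw ball1 h=4 -> lands@4:L; in-air after throw: [b1@4:L]
Beat 1 (R): throw ball2 h=2 -> lands@3:R; in-air after throw: [b2@3:R b1@4:L]
Beat 2 (L): throw ball3 h=3 -> lands@5:R; in-air after throw: [b2@3:R b1@4:L b3@5:R]
Beat 3 (R): throw ball2 h=3 -> lands@6:L; in-air after throw: [b1@4:L b3@5:R b2@6:L]
Beat 4 (L): throw ball1 h=3 -> lands@7:R; in-air after throw: [b3@5:R b2@6:L b1@7:R]
Beat 5 (R): throw ball3 h=3 -> lands@8:L; in-air after throw: [b2@6:L b1@7:R b3@8:L]
Beat 6 (L): throw ball2 h=4 -> lands@10:L; in-air after throw: [b1@7:R b3@8:L b2@10:L]
Ball 2: thrown@1 h=2 -> first land @3; rethrown@3 h=3 -> second land @6

Answer: 3 6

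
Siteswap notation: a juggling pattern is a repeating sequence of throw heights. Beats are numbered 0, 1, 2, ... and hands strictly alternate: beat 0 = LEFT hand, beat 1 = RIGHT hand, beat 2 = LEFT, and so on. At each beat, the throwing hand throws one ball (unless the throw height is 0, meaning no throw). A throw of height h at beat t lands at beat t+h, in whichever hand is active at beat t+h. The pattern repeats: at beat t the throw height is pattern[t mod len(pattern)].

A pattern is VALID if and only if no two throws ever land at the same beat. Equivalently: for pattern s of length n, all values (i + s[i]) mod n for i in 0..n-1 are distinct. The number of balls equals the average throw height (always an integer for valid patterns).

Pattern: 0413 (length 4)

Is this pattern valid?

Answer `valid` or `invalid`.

Answer: valid

Derivation:
i=0: (i + s[i]) mod n = (0 + 0) mod 4 = 0
i=1: (i + s[i]) mod n = (1 + 4) mod 4 = 1
i=2: (i + s[i]) mod n = (2 + 1) mod 4 = 3
i=3: (i + s[i]) mod n = (3 + 3) mod 4 = 2
Residues: [0, 1, 3, 2], distinct: True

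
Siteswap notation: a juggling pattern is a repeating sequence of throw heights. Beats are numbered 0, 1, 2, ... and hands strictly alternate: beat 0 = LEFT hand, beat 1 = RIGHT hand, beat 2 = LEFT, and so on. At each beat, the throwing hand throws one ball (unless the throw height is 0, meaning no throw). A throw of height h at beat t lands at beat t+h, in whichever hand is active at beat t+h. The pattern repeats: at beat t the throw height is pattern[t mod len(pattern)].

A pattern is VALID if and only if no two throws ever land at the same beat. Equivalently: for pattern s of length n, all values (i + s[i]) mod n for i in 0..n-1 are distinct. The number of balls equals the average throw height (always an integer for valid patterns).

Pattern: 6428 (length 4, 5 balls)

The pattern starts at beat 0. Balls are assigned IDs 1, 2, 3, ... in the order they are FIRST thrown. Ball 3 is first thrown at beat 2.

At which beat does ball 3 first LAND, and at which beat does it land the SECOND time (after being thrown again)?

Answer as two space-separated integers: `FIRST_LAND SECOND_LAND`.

Beat 0 (L): throw ball1 h=6 -> lands@6:L; in-air after throw: [b1@6:L]
Beat 1 (R): throw ball2 h=4 -> lands@5:R; in-air after throw: [b2@5:R b1@6:L]
Beat 2 (L): throw ball3 h=2 -> lands@4:L; in-air after throw: [b3@4:L b2@5:R b1@6:L]
Beat 3 (R): throw ball4 h=8 -> lands@11:R; in-air after throw: [b3@4:L b2@5:R b1@6:L b4@11:R]
Beat 4 (L): throw ball3 h=6 -> lands@10:L; in-air after throw: [b2@5:R b1@6:L b3@10:L b4@11:R]
Beat 5 (R): throw ball2 h=4 -> lands@9:R; in-air after throw: [b1@6:L b2@9:R b3@10:L b4@11:R]
Beat 6 (L): throw ball1 h=2 -> lands@8:L; in-air after throw: [b1@8:L b2@9:R b3@10:L b4@11:R]
Beat 7 (R): throw ball5 h=8 -> lands@15:R; in-air after throw: [b1@8:L b2@9:R b3@10:L b4@11:R b5@15:R]
Beat 8 (L): throw ball1 h=6 -> lands@14:L; in-air after throw: [b2@9:R b3@10:L b4@11:R b1@14:L b5@15:R]
Beat 9 (R): throw ball2 h=4 -> lands@13:R; in-air after throw: [b3@10:L b4@11:R b2@13:R b1@14:L b5@15:R]
Beat 10 (L): throw ball3 h=2 -> lands@12:L; in-air after throw: [b4@11:R b3@12:L b2@13:R b1@14:L b5@15:R]
Ball 3: thrown@2 h=2 -> first land @4; rethrown@4 h=6 -> second land @10

Answer: 4 10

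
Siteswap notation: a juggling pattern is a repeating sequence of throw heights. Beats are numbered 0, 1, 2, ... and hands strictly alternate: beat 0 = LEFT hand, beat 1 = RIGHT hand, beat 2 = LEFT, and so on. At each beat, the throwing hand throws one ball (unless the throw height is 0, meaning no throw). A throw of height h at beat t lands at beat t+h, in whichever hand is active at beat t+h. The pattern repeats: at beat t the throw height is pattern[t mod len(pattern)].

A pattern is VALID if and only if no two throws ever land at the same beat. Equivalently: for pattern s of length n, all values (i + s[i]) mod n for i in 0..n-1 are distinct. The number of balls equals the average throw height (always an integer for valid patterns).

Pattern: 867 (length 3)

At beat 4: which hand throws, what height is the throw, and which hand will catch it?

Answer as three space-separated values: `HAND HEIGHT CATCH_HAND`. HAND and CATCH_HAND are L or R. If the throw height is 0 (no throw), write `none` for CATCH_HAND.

Beat 4: 4 mod 2 = 0, so hand = L
Throw height = pattern[4 mod 3] = pattern[1] = 6
Lands at beat 4+6=10, 10 mod 2 = 0, so catch hand = L

Answer: L 6 L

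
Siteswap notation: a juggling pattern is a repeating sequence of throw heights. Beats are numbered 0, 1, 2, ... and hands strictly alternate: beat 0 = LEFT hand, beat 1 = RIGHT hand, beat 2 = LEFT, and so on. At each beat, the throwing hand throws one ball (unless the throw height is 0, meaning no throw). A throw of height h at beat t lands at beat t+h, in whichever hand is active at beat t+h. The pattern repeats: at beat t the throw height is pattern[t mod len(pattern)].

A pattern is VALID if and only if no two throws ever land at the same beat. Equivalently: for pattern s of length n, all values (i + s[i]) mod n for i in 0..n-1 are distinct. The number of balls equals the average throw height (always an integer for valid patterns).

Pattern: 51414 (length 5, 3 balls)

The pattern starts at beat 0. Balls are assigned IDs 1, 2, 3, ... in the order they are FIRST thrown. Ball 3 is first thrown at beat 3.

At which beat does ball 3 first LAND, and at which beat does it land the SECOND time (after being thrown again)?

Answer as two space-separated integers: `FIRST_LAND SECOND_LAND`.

Beat 0 (L): throw ball1 h=5 -> lands@5:R; in-air after throw: [b1@5:R]
Beat 1 (R): throw ball2 h=1 -> lands@2:L; in-air after throw: [b2@2:L b1@5:R]
Beat 2 (L): throw ball2 h=4 -> lands@6:L; in-air after throw: [b1@5:R b2@6:L]
Beat 3 (R): throw ball3 h=1 -> lands@4:L; in-air after throw: [b3@4:L b1@5:R b2@6:L]
Beat 4 (L): throw ball3 h=4 -> lands@8:L; in-air after throw: [b1@5:R b2@6:L b3@8:L]
Beat 5 (R): throw ball1 h=5 -> lands@10:L; in-air after throw: [b2@6:L b3@8:L b1@10:L]
Beat 6 (L): throw ball2 h=1 -> lands@7:R; in-air after throw: [b2@7:R b3@8:L b1@10:L]
Beat 7 (R): throw ball2 h=4 -> lands@11:R; in-air after throw: [b3@8:L b1@10:L b2@11:R]
Beat 8 (L): throw ball3 h=1 -> lands@9:R; in-air after throw: [b3@9:R b1@10:L b2@11:R]
Ball 3: thrown@3 h=1 -> first land @4; rethrown@4 h=4 -> second land @8

Answer: 4 8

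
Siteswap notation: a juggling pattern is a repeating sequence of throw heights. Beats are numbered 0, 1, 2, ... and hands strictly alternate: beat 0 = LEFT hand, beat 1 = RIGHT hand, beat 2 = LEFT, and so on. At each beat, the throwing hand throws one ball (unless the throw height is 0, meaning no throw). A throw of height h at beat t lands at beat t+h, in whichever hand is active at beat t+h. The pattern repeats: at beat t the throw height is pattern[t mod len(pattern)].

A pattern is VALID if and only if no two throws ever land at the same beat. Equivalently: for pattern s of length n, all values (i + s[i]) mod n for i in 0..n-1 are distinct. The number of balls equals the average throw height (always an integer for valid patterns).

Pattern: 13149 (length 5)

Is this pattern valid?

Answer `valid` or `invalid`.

i=0: (i + s[i]) mod n = (0 + 1) mod 5 = 1
i=1: (i + s[i]) mod n = (1 + 3) mod 5 = 4
i=2: (i + s[i]) mod n = (2 + 1) mod 5 = 3
i=3: (i + s[i]) mod n = (3 + 4) mod 5 = 2
i=4: (i + s[i]) mod n = (4 + 9) mod 5 = 3
Residues: [1, 4, 3, 2, 3], distinct: False

Answer: invalid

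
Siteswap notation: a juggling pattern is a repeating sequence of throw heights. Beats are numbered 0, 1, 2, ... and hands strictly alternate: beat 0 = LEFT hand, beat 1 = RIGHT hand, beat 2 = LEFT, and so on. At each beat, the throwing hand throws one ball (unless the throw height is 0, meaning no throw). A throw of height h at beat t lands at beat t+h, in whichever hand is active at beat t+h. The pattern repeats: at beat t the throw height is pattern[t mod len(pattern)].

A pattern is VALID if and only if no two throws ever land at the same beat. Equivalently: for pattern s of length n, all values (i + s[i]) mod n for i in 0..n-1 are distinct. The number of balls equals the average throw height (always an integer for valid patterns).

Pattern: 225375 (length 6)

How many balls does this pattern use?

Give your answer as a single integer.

Answer: 4

Derivation:
Pattern = [2, 2, 5, 3, 7, 5], length n = 6
  position 0: throw height = 2, running sum = 2
  position 1: throw height = 2, running sum = 4
  position 2: throw height = 5, running sum = 9
  position 3: throw height = 3, running sum = 12
  position 4: throw height = 7, running sum = 19
  position 5: throw height = 5, running sum = 24
Total sum = 24; balls = sum / n = 24 / 6 = 4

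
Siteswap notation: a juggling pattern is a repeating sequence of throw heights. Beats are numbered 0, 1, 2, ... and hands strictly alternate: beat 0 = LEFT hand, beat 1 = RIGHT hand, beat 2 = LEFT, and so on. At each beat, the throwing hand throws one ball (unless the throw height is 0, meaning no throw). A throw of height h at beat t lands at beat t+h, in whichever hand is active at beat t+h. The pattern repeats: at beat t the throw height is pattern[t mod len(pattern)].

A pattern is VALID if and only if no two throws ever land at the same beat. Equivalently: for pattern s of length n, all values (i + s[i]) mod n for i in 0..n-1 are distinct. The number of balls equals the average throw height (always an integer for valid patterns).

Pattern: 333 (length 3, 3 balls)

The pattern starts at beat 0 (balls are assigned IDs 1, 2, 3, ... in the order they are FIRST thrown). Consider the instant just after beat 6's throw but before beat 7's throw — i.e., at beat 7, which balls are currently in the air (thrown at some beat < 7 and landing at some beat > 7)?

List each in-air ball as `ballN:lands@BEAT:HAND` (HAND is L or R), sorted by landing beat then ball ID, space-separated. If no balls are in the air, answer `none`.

Beat 0 (L): throw ball1 h=3 -> lands@3:R; in-air after throw: [b1@3:R]
Beat 1 (R): throw ball2 h=3 -> lands@4:L; in-air after throw: [b1@3:R b2@4:L]
Beat 2 (L): throw ball3 h=3 -> lands@5:R; in-air after throw: [b1@3:R b2@4:L b3@5:R]
Beat 3 (R): throw ball1 h=3 -> lands@6:L; in-air after throw: [b2@4:L b3@5:R b1@6:L]
Beat 4 (L): throw ball2 h=3 -> lands@7:R; in-air after throw: [b3@5:R b1@6:L b2@7:R]
Beat 5 (R): throw ball3 h=3 -> lands@8:L; in-air after throw: [b1@6:L b2@7:R b3@8:L]
Beat 6 (L): throw ball1 h=3 -> lands@9:R; in-air after throw: [b2@7:R b3@8:L b1@9:R]
Beat 7 (R): throw ball2 h=3 -> lands@10:L; in-air after throw: [b3@8:L b1@9:R b2@10:L]

Answer: ball3:lands@8:L ball1:lands@9:R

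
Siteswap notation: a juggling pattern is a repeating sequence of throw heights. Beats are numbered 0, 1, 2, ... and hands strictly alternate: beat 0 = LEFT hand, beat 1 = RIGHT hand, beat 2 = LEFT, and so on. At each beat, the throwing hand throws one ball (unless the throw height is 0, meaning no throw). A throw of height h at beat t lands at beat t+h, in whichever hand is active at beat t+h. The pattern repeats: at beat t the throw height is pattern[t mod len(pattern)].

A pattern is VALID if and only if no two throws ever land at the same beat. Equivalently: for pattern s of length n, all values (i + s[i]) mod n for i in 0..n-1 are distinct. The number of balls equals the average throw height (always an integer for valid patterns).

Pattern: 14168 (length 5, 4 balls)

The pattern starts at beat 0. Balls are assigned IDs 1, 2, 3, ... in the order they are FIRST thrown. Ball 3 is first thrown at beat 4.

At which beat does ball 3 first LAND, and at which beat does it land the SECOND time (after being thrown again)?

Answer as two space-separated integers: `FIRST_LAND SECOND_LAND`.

Answer: 12 13

Derivation:
Beat 0 (L): throw ball1 h=1 -> lands@1:R; in-air after throw: [b1@1:R]
Beat 1 (R): throw ball1 h=4 -> lands@5:R; in-air after throw: [b1@5:R]
Beat 2 (L): throw ball2 h=1 -> lands@3:R; in-air after throw: [b2@3:R b1@5:R]
Beat 3 (R): throw ball2 h=6 -> lands@9:R; in-air after throw: [b1@5:R b2@9:R]
Beat 4 (L): throw ball3 h=8 -> lands@12:L; in-air after throw: [b1@5:R b2@9:R b3@12:L]
Beat 5 (R): throw ball1 h=1 -> lands@6:L; in-air after throw: [b1@6:L b2@9:R b3@12:L]
Beat 6 (L): throw ball1 h=4 -> lands@10:L; in-air after throw: [b2@9:R b1@10:L b3@12:L]
Beat 7 (R): throw ball4 h=1 -> lands@8:L; in-air after throw: [b4@8:L b2@9:R b1@10:L b3@12:L]
Beat 8 (L): throw ball4 h=6 -> lands@14:L; in-air after throw: [b2@9:R b1@10:L b3@12:L b4@14:L]
Beat 9 (R): throw ball2 h=8 -> lands@17:R; in-air after throw: [b1@10:L b3@12:L b4@14:L b2@17:R]
Beat 10 (L): throw ball1 h=1 -> lands@11:R; in-air after throw: [b1@11:R b3@12:L b4@14:L b2@17:R]
Beat 11 (R): throw ball1 h=4 -> lands@15:R; in-air after throw: [b3@12:L b4@14:L b1@15:R b2@17:R]
Beat 12 (L): throw ball3 h=1 -> lands@13:R; in-air after throw: [b3@13:R b4@14:L b1@15:R b2@17:R]
Ball 3: thrown@4 h=8 -> first land @12; rethrown@12 h=1 -> second land @13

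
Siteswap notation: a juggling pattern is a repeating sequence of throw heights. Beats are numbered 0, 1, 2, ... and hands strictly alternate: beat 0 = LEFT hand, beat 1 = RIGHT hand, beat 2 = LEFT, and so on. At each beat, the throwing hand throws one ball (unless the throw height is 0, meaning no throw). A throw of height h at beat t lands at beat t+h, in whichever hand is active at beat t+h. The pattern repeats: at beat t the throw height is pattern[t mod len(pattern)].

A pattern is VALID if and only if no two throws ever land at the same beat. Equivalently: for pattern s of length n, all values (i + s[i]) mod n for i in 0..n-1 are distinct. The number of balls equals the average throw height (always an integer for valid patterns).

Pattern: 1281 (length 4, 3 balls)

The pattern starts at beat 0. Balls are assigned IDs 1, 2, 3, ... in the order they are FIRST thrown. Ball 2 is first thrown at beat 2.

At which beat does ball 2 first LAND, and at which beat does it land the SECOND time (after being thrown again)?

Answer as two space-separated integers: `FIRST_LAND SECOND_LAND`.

Answer: 10 18

Derivation:
Beat 0 (L): throw ball1 h=1 -> lands@1:R; in-air after throw: [b1@1:R]
Beat 1 (R): throw ball1 h=2 -> lands@3:R; in-air after throw: [b1@3:R]
Beat 2 (L): throw ball2 h=8 -> lands@10:L; in-air after throw: [b1@3:R b2@10:L]
Beat 3 (R): throw ball1 h=1 -> lands@4:L; in-air after throw: [b1@4:L b2@10:L]
Beat 4 (L): throw ball1 h=1 -> lands@5:R; in-air after throw: [b1@5:R b2@10:L]
Beat 5 (R): throw ball1 h=2 -> lands@7:R; in-air after throw: [b1@7:R b2@10:L]
Beat 6 (L): throw ball3 h=8 -> lands@14:L; in-air after throw: [b1@7:R b2@10:L b3@14:L]
Beat 7 (R): throw ball1 h=1 -> lands@8:L; in-air after throw: [b1@8:L b2@10:L b3@14:L]
Beat 8 (L): throw ball1 h=1 -> lands@9:R; in-air after throw: [b1@9:R b2@10:L b3@14:L]
Beat 9 (R): throw ball1 h=2 -> lands@11:R; in-air after throw: [b2@10:L b1@11:R b3@14:L]
Beat 10 (L): throw ball2 h=8 -> lands@18:L; in-air after throw: [b1@11:R b3@14:L b2@18:L]
Beat 11 (R): throw ball1 h=1 -> lands@12:L; in-air after throw: [b1@12:L b3@14:L b2@18:L]
Beat 12 (L): throw ball1 h=1 -> lands@13:R; in-air after throw: [b1@13:R b3@14:L b2@18:L]
Beat 13 (R): throw ball1 h=2 -> lands@15:R; in-air after throw: [b3@14:L b1@15:R b2@18:L]
Beat 14 (L): throw ball3 h=8 -> lands@22:L; in-air after throw: [b1@15:R b2@18:L b3@22:L]
Beat 15 (R): throw ball1 h=1 -> lands@16:L; in-air after throw: [b1@16:L b2@18:L b3@22:L]
Beat 16 (L): throw ball1 h=1 -> lands@17:R; in-air after throw: [b1@17:R b2@18:L b3@22:L]
Beat 17 (R): throw ball1 h=2 -> lands@19:R; in-air after throw: [b2@18:L b1@19:R b3@22:L]
Beat 18 (L): throw ball2 h=8 -> lands@26:L; in-air after throw: [b1@19:R b3@22:L b2@26:L]
Ball 2: thrown@2 h=8 -> first land @10; rethrown@10 h=8 -> second land @18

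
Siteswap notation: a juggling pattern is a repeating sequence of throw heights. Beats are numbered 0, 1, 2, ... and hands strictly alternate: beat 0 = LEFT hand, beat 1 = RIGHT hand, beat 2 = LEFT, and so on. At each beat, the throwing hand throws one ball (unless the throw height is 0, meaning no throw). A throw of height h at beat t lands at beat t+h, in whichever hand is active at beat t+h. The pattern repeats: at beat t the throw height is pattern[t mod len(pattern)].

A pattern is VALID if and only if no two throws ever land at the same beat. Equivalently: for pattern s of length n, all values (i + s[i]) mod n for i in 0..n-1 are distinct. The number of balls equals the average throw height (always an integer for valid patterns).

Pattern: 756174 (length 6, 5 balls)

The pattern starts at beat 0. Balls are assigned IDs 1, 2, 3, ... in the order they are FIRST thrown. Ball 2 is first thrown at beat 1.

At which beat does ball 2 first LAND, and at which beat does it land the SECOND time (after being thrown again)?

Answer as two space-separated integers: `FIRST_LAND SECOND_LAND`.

Answer: 6 13

Derivation:
Beat 0 (L): throw ball1 h=7 -> lands@7:R; in-air after throw: [b1@7:R]
Beat 1 (R): throw ball2 h=5 -> lands@6:L; in-air after throw: [b2@6:L b1@7:R]
Beat 2 (L): throw ball3 h=6 -> lands@8:L; in-air after throw: [b2@6:L b1@7:R b3@8:L]
Beat 3 (R): throw ball4 h=1 -> lands@4:L; in-air after throw: [b4@4:L b2@6:L b1@7:R b3@8:L]
Beat 4 (L): throw ball4 h=7 -> lands@11:R; in-air after throw: [b2@6:L b1@7:R b3@8:L b4@11:R]
Beat 5 (R): throw ball5 h=4 -> lands@9:R; in-air after throw: [b2@6:L b1@7:R b3@8:L b5@9:R b4@11:R]
Beat 6 (L): throw ball2 h=7 -> lands@13:R; in-air after throw: [b1@7:R b3@8:L b5@9:R b4@11:R b2@13:R]
Beat 7 (R): throw ball1 h=5 -> lands@12:L; in-air after throw: [b3@8:L b5@9:R b4@11:R b1@12:L b2@13:R]
Beat 8 (L): throw ball3 h=6 -> lands@14:L; in-air after throw: [b5@9:R b4@11:R b1@12:L b2@13:R b3@14:L]
Beat 9 (R): throw ball5 h=1 -> lands@10:L; in-air after throw: [b5@10:L b4@11:R b1@12:L b2@13:R b3@14:L]
Beat 10 (L): throw ball5 h=7 -> lands@17:R; in-air after throw: [b4@11:R b1@12:L b2@13:R b3@14:L b5@17:R]
Beat 11 (R): throw ball4 h=4 -> lands@15:R; in-air after throw: [b1@12:L b2@13:R b3@14:L b4@15:R b5@17:R]
Beat 12 (L): throw ball1 h=7 -> lands@19:R; in-air after throw: [b2@13:R b3@14:L b4@15:R b5@17:R b1@19:R]
Beat 13 (R): throw ball2 h=5 -> lands@18:L; in-air after throw: [b3@14:L b4@15:R b5@17:R b2@18:L b1@19:R]
Ball 2: thrown@1 h=5 -> first land @6; rethrown@6 h=7 -> second land @13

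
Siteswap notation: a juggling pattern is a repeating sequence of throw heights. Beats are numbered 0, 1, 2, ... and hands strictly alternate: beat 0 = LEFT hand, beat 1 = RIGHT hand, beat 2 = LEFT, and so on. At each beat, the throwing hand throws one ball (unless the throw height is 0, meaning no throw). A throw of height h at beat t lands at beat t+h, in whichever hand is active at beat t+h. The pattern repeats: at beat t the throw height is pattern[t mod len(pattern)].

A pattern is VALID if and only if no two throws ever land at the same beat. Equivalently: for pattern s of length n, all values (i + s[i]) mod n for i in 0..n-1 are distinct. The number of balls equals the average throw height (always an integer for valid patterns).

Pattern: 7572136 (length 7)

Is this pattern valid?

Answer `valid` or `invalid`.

Answer: invalid

Derivation:
i=0: (i + s[i]) mod n = (0 + 7) mod 7 = 0
i=1: (i + s[i]) mod n = (1 + 5) mod 7 = 6
i=2: (i + s[i]) mod n = (2 + 7) mod 7 = 2
i=3: (i + s[i]) mod n = (3 + 2) mod 7 = 5
i=4: (i + s[i]) mod n = (4 + 1) mod 7 = 5
i=5: (i + s[i]) mod n = (5 + 3) mod 7 = 1
i=6: (i + s[i]) mod n = (6 + 6) mod 7 = 5
Residues: [0, 6, 2, 5, 5, 1, 5], distinct: False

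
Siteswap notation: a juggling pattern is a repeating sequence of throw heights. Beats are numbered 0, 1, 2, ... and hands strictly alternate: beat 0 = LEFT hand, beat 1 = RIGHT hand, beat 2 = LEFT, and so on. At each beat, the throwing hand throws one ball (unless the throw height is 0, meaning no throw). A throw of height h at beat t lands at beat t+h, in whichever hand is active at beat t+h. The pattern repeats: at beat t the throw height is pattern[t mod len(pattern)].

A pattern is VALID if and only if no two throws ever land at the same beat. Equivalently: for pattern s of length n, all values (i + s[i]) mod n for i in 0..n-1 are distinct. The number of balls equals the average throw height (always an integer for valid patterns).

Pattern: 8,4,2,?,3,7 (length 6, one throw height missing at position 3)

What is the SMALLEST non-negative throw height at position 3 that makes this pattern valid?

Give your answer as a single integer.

i=0: (0 + 8) mod 6 = 2
i=1: (1 + 4) mod 6 = 5
i=2: (2 + 2) mod 6 = 4
i=3: s[i]=? (unknown)
i=4: (4 + 3) mod 6 = 1
i=5: (5 + 7) mod 6 = 0
Known residues: [0, 1, 2, 4, 5]; need a permutation of 0..5, so missing residue r = 3
Need (3 + s) mod 6 = 3; smallest s = (3 - 3) mod 6 = 0

Answer: 0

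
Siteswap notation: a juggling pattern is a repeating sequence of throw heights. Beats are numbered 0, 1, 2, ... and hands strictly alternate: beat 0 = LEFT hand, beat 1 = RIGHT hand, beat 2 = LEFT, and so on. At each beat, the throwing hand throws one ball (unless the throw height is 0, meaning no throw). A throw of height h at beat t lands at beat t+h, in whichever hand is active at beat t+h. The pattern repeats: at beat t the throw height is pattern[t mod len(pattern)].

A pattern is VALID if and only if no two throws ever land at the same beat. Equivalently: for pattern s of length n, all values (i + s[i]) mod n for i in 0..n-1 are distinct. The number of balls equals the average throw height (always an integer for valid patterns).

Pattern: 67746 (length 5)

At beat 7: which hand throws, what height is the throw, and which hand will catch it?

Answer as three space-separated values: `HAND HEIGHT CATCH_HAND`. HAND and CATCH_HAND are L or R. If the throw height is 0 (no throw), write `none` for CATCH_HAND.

Beat 7: 7 mod 2 = 1, so hand = R
Throw height = pattern[7 mod 5] = pattern[2] = 7
Lands at beat 7+7=14, 14 mod 2 = 0, so catch hand = L

Answer: R 7 L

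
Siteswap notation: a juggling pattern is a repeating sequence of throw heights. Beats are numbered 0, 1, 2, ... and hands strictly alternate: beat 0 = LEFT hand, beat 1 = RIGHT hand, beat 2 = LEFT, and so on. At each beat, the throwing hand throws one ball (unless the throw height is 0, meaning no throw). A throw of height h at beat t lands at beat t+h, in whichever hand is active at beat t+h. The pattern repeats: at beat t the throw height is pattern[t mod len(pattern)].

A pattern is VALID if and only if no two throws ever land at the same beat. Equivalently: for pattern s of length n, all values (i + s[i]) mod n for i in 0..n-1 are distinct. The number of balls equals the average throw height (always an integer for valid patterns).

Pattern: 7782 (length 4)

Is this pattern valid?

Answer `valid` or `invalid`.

Answer: valid

Derivation:
i=0: (i + s[i]) mod n = (0 + 7) mod 4 = 3
i=1: (i + s[i]) mod n = (1 + 7) mod 4 = 0
i=2: (i + s[i]) mod n = (2 + 8) mod 4 = 2
i=3: (i + s[i]) mod n = (3 + 2) mod 4 = 1
Residues: [3, 0, 2, 1], distinct: True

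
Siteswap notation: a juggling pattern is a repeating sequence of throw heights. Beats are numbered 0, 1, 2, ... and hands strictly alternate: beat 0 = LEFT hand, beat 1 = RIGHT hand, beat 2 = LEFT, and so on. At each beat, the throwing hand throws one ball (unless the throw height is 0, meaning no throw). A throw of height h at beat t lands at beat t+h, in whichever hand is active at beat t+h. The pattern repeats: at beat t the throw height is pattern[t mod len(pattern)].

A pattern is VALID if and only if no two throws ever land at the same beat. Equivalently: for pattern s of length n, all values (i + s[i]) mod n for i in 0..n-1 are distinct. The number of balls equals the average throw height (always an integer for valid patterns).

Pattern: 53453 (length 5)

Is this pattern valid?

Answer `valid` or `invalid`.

i=0: (i + s[i]) mod n = (0 + 5) mod 5 = 0
i=1: (i + s[i]) mod n = (1 + 3) mod 5 = 4
i=2: (i + s[i]) mod n = (2 + 4) mod 5 = 1
i=3: (i + s[i]) mod n = (3 + 5) mod 5 = 3
i=4: (i + s[i]) mod n = (4 + 3) mod 5 = 2
Residues: [0, 4, 1, 3, 2], distinct: True

Answer: valid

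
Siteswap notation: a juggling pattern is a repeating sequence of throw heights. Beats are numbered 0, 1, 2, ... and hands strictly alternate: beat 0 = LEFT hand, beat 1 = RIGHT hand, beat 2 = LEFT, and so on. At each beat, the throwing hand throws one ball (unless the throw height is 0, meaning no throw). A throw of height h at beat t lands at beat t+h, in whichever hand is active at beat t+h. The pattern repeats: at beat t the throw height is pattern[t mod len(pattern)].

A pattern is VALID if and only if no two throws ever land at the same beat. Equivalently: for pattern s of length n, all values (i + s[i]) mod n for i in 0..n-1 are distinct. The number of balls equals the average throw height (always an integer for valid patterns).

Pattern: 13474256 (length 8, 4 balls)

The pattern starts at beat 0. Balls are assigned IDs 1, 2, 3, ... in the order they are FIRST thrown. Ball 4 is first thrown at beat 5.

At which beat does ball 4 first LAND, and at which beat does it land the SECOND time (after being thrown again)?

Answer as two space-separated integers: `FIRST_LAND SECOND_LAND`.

Beat 0 (L): throw ball1 h=1 -> lands@1:R; in-air after throw: [b1@1:R]
Beat 1 (R): throw ball1 h=3 -> lands@4:L; in-air after throw: [b1@4:L]
Beat 2 (L): throw ball2 h=4 -> lands@6:L; in-air after throw: [b1@4:L b2@6:L]
Beat 3 (R): throw ball3 h=7 -> lands@10:L; in-air after throw: [b1@4:L b2@6:L b3@10:L]
Beat 4 (L): throw ball1 h=4 -> lands@8:L; in-air after throw: [b2@6:L b1@8:L b3@10:L]
Beat 5 (R): throw ball4 h=2 -> lands@7:R; in-air after throw: [b2@6:L b4@7:R b1@8:L b3@10:L]
Beat 6 (L): throw ball2 h=5 -> lands@11:R; in-air after throw: [b4@7:R b1@8:L b3@10:L b2@11:R]
Beat 7 (R): throw ball4 h=6 -> lands@13:R; in-air after throw: [b1@8:L b3@10:L b2@11:R b4@13:R]
Beat 8 (L): throw ball1 h=1 -> lands@9:R; in-air after throw: [b1@9:R b3@10:L b2@11:R b4@13:R]
Beat 9 (R): throw ball1 h=3 -> lands@12:L; in-air after throw: [b3@10:L b2@11:R b1@12:L b4@13:R]
Beat 10 (L): throw ball3 h=4 -> lands@14:L; in-air after throw: [b2@11:R b1@12:L b4@13:R b3@14:L]
Beat 11 (R): throw ball2 h=7 -> lands@18:L; in-air after throw: [b1@12:L b4@13:R b3@14:L b2@18:L]
Beat 12 (L): throw ball1 h=4 -> lands@16:L; in-air after throw: [b4@13:R b3@14:L b1@16:L b2@18:L]
Beat 13 (R): throw ball4 h=2 -> lands@15:R; in-air after throw: [b3@14:L b4@15:R b1@16:L b2@18:L]
Ball 4: thrown@5 h=2 -> first land @7; rethrown@7 h=6 -> second land @13

Answer: 7 13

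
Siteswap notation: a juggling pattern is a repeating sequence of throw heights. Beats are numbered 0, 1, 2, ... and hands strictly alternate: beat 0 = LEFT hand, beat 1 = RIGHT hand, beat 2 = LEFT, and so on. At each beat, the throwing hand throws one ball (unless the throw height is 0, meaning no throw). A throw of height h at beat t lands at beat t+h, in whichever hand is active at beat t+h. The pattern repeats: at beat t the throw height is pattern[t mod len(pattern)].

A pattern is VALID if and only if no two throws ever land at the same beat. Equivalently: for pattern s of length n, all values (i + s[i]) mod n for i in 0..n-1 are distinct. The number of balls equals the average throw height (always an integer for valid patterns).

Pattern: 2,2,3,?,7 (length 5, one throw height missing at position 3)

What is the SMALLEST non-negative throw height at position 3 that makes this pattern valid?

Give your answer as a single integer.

Answer: 1

Derivation:
i=0: (0 + 2) mod 5 = 2
i=1: (1 + 2) mod 5 = 3
i=2: (2 + 3) mod 5 = 0
i=3: s[i]=? (unknown)
i=4: (4 + 7) mod 5 = 1
Known residues: [0, 1, 2, 3]; need a permutation of 0..4, so missing residue r = 4
Need (3 + s) mod 5 = 4; smallest s = (4 - 3) mod 5 = 1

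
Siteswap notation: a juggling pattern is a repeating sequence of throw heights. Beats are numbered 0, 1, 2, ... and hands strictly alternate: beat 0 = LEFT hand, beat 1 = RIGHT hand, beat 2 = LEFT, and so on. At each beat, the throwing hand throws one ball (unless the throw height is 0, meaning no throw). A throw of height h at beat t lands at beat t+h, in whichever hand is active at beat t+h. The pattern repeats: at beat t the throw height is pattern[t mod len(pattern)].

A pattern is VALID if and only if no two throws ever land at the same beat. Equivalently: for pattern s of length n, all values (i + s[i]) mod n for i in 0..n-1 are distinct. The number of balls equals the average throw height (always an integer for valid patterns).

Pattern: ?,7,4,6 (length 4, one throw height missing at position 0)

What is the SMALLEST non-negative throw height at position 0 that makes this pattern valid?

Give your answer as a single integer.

i=0: s[i]=? (unknown)
i=1: (1 + 7) mod 4 = 0
i=2: (2 + 4) mod 4 = 2
i=3: (3 + 6) mod 4 = 1
Known residues: [0, 1, 2]; need a permutation of 0..3, so missing residue r = 3
Need (0 + s) mod 4 = 3; smallest s = (3 - 0) mod 4 = 3

Answer: 3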